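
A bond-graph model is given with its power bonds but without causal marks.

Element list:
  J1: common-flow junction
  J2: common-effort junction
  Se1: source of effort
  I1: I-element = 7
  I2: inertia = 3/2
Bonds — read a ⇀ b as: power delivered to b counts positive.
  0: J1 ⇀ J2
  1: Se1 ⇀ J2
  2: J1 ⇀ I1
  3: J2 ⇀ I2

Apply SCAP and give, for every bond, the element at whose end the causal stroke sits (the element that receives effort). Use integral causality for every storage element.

β1 stroke at J2  (Se1: effort source, stroke at far end)
β0 stroke at J1  (0-jn J2 has e-setter on 1)
β3 stroke at I2  (J2 effort already set via bond 1)
β2 stroke at I1  (J1 needs exactly one f-in)

β0 |J1
β1 |J2
β2 |I1
β3 |I2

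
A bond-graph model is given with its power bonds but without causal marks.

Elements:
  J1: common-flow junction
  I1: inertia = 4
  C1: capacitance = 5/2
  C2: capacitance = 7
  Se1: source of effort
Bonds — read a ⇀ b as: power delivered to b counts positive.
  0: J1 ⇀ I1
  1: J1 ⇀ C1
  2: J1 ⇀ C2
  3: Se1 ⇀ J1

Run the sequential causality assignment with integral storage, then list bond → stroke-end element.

b3 |J1  (Se1 (Se) sets effort on bond)
b0 |I1  (I1 outputs flow p/I1)
b1 |J1  (J1 flow already set via bond 0)
b2 |J1  (J1 flow already set via bond 0)

β0 |I1
β1 |J1
β2 |J1
β3 |J1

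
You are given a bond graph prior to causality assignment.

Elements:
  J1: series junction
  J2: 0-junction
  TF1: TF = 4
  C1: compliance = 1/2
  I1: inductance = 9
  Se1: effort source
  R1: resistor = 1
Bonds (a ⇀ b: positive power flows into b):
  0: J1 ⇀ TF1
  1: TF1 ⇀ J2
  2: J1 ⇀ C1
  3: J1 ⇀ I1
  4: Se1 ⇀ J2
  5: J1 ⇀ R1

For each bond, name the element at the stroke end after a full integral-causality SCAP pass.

bond 0 stroke at J1
bond 1 stroke at TF1
bond 2 stroke at J1
bond 3 stroke at I1
bond 4 stroke at J2
bond 5 stroke at J1

b4 |J2  (Se1 (Se) sets effort on bond)
b1 |TF1  (0-jn J2 has e-setter on 4)
b0 |J1  (TF TF1: opposite of bond 1)
b2 |J1  (C1 outputs effort q/C1)
b3 |I1  (I1 integral (f out))
b5 |J1  (J1 flow already set via bond 3)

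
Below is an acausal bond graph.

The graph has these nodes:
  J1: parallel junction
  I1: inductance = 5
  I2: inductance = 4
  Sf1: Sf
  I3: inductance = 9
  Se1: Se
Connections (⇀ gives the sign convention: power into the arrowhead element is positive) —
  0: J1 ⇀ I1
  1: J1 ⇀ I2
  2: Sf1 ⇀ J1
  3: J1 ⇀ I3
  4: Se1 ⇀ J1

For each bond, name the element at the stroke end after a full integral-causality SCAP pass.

β0 stroke→I1
β1 stroke→I2
β2 stroke→Sf1
β3 stroke→I3
β4 stroke→J1

b2 →Sf1  (source Sf1 imposes f)
b4 →J1  (Se1 (Se) sets effort on bond)
b0 →I1  (0-jn J1 has e-setter on 4)
b1 →I2  (J1 effort already set via bond 4)
b3 →I3  (J1: bond 4 brought effort, rest push out)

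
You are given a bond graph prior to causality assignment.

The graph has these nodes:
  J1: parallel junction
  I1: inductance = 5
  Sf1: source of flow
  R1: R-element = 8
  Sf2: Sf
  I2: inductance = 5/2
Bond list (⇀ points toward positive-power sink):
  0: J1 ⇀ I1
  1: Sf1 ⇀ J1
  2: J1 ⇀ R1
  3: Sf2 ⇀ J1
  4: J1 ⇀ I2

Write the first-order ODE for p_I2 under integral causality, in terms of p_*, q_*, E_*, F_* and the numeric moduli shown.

dp_I2/dt = 8*F_Sf1 + 8*F_Sf2 - 8*p_I1/5 - 16*p_I2/5

b1 |Sf1  (source Sf1 imposes f)
b3 |Sf2  (Sf2 (Sf) sets flow on bond)
b0 |I1  (I1: I, integral causality)
b4 |I2  (I2: I, integral causality)
b2 |J1  (J1 needs exactly one e-in)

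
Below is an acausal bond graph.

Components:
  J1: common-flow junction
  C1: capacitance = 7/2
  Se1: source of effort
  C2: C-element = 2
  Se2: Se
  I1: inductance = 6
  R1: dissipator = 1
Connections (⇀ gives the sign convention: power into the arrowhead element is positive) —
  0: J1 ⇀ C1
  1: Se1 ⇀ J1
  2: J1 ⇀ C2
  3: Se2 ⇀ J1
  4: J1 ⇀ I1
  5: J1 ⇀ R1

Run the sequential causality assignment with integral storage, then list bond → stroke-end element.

#0 →J1
#1 →J1
#2 →J1
#3 →J1
#4 →I1
#5 →J1

bond 1 |J1  (Se1 fixes effort; stroke away)
bond 3 |J1  (Se2 fixes effort; stroke away)
bond 0 |J1  (C1 outputs effort q/C1)
bond 2 |J1  (prefer integral on C2)
bond 4 |I1  (I1 integral (f out))
bond 5 |J1  (common-f at J1 fixed by 4)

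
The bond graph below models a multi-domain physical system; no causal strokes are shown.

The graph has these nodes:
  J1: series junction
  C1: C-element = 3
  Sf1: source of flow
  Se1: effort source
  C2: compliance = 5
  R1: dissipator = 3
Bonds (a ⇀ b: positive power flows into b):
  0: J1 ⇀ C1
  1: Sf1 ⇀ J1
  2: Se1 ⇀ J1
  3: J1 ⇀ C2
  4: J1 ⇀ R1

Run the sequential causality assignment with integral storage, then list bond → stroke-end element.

b1 stroke at Sf1  (Sf1 fixes flow; stroke at Sf1)
b2 stroke at J1  (source Se1 imposes e)
b0 stroke at J1  (J1 flow already set via bond 1)
b3 stroke at J1  (common-f at J1 fixed by 1)
b4 stroke at J1  (J1 flow already set via bond 1)

#0 →J1
#1 →Sf1
#2 →J1
#3 →J1
#4 →J1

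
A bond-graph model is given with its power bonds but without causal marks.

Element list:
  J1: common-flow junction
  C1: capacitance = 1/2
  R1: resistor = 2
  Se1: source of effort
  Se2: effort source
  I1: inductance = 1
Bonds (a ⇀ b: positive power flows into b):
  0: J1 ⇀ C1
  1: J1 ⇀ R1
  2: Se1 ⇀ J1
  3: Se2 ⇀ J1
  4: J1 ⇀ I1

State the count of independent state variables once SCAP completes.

b2 |J1  (Se1: effort source, stroke at far end)
b3 |J1  (Se2: effort source, stroke at far end)
b0 |J1  (C1 outputs effort q/C1)
b4 |I1  (I1 outputs flow p/I1)
b1 |J1  (common-f at J1 fixed by 4)

2  (C1, I1 all integral)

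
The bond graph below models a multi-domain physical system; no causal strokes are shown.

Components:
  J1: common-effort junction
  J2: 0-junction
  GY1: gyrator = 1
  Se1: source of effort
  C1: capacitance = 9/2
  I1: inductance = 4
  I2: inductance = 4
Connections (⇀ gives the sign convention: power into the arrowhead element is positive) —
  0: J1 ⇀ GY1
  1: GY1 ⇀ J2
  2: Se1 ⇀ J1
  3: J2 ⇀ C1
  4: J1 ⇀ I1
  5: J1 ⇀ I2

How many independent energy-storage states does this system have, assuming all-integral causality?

#2 →J1  (source Se1 imposes e)
#0 →GY1  (0-jn J1 has e-setter on 2)
#4 →I1  (J1: bond 2 brought effort, rest push out)
#5 →I2  (0-jn J1 has e-setter on 2)
#1 →GY1  (through GY1, causality inverts; strokes same side of GY1)
#3 →J2  (closing 0-jn rule on J2)

3  (C1, I1, I2 all integral)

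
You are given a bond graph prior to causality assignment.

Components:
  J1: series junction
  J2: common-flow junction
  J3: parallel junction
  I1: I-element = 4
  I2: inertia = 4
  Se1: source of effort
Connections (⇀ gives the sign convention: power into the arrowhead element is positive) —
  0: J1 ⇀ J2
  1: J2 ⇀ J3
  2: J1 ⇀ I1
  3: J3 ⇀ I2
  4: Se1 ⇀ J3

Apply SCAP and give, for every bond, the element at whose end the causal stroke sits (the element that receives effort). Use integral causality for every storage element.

b0 |J1
b1 |J2
b2 |I1
b3 |I2
b4 |J3

bond 4 stroke→J3  (Se1 (Se) sets effort on bond)
bond 1 stroke→J2  (0-jn J3 has e-setter on 4)
bond 3 stroke→I2  (J3: bond 4 brought effort, rest push out)
bond 0 stroke→J1  (J2: last free bond brings flow in)
bond 2 stroke→I1  (only one flow-in slot at J1)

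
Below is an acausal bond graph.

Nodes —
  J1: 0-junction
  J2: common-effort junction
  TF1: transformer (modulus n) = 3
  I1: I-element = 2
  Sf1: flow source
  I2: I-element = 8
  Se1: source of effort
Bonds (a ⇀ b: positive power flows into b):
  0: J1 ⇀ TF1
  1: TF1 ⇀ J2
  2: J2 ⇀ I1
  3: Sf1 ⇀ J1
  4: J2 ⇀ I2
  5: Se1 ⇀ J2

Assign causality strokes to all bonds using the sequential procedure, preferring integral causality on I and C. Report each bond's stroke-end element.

b3 |Sf1  (source Sf1 imposes f)
b5 |J2  (Se1: effort source, stroke at far end)
b0 |J1  (J1: last free bond brings effort in)
b1 |TF1  (0-jn J2 has e-setter on 5)
b2 |I1  (J2 effort already set via bond 5)
b4 |I2  (J2 effort already set via bond 5)

#0 →J1
#1 →TF1
#2 →I1
#3 →Sf1
#4 →I2
#5 →J2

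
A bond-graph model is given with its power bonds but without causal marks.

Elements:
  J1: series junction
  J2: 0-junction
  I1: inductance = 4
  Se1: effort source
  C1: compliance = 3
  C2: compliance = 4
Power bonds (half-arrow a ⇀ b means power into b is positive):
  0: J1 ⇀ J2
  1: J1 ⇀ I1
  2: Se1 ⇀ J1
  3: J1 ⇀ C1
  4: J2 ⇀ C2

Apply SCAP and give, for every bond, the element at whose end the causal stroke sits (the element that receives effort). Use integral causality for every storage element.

#2 →J1  (Se1 fixes effort; stroke away)
#1 →I1  (prefer integral on I1)
#0 →J1  (common-f at J1 fixed by 1)
#3 →J1  (J1 flow already set via bond 1)
#4 →J2  (J2 needs exactly one e-in)

#0 stroke at J1
#1 stroke at I1
#2 stroke at J1
#3 stroke at J1
#4 stroke at J2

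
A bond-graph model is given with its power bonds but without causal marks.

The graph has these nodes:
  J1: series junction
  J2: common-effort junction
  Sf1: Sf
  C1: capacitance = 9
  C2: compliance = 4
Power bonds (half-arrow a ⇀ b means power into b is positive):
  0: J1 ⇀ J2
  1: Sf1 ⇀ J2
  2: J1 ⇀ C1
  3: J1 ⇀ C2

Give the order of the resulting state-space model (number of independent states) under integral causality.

2  (C1, C2 all integral)

b1 stroke at Sf1  (Sf1 fixes flow; stroke at Sf1)
b0 stroke at J2  (only one effort-in slot at J2)
b2 stroke at J1  (J1 flow already set via bond 0)
b3 stroke at J1  (J1 flow already set via bond 0)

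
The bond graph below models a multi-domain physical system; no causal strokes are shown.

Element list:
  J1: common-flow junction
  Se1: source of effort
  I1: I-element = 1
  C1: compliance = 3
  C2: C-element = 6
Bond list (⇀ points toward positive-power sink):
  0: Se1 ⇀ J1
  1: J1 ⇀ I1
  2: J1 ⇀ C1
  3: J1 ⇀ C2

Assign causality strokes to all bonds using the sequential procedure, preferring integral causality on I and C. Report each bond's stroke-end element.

β0 →J1  (Se1 fixes effort; stroke away)
β1 →I1  (prefer integral on I1)
β2 →J1  (1-jn J1 has f-setter on 1)
β3 →J1  (J1: bond 1 brought flow, rest push out)

β0 stroke at J1
β1 stroke at I1
β2 stroke at J1
β3 stroke at J1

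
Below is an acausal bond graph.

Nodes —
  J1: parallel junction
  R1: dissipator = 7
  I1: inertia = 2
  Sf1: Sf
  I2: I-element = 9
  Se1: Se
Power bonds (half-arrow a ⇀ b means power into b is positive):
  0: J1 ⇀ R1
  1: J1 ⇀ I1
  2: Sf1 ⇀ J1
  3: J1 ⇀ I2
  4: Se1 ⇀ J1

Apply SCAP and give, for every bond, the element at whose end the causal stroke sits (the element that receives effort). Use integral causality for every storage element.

bond 0 |R1
bond 1 |I1
bond 2 |Sf1
bond 3 |I2
bond 4 |J1

β2 stroke at Sf1  (Sf1: flow source, stroke at near end)
β4 stroke at J1  (source Se1 imposes e)
β0 stroke at R1  (common-e at J1 fixed by 4)
β1 stroke at I1  (J1 effort already set via bond 4)
β3 stroke at I2  (J1 effort already set via bond 4)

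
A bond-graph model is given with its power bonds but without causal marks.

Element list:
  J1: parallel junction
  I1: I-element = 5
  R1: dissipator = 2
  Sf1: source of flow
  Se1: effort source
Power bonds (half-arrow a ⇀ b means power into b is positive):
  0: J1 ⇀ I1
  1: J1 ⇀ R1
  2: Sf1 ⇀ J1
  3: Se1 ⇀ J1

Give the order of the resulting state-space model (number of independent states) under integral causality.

1  (I1 all integral)

b2 |Sf1  (Sf1 (Sf) sets flow on bond)
b3 |J1  (Se1 fixes effort; stroke away)
b0 |I1  (J1: bond 3 brought effort, rest push out)
b1 |R1  (J1: bond 3 brought effort, rest push out)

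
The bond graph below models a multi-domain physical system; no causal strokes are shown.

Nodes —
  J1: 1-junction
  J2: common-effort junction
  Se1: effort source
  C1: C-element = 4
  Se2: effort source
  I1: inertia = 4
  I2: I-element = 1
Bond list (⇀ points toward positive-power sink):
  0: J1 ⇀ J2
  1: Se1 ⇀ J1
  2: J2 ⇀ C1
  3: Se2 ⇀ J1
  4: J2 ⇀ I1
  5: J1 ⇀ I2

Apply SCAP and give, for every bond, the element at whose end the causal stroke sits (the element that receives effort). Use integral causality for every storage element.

b1 stroke→J1  (Se1 fixes effort; stroke away)
b3 stroke→J1  (Se2: effort source, stroke at far end)
b2 stroke→J2  (C1 outputs effort q/C1)
b0 stroke→J1  (J2: bond 2 brought effort, rest push out)
b4 stroke→I1  (0-jn J2 has e-setter on 2)
b5 stroke→I2  (only one flow-in slot at J1)

#0 →J1
#1 →J1
#2 →J2
#3 →J1
#4 →I1
#5 →I2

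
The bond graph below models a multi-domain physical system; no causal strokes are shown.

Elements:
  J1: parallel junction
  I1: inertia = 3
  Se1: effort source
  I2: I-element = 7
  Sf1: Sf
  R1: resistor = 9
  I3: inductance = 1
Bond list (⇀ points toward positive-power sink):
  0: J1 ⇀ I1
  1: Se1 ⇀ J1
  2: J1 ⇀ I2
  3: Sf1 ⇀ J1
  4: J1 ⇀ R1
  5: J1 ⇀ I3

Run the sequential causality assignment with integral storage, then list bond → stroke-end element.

β0 |I1
β1 |J1
β2 |I2
β3 |Sf1
β4 |R1
β5 |I3

b1 stroke at J1  (Se1 fixes effort; stroke away)
b3 stroke at Sf1  (Sf1 fixes flow; stroke at Sf1)
b0 stroke at I1  (common-e at J1 fixed by 1)
b2 stroke at I2  (J1: bond 1 brought effort, rest push out)
b4 stroke at R1  (J1: bond 1 brought effort, rest push out)
b5 stroke at I3  (J1 effort already set via bond 1)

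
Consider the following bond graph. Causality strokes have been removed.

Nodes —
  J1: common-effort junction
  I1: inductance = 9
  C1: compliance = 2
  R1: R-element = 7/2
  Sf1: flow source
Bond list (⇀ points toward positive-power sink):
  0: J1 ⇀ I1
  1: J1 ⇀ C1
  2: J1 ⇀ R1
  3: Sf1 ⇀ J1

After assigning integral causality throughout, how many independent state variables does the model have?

bond 3 stroke at Sf1  (Sf1: flow source, stroke at near end)
bond 0 stroke at I1  (I1 integral (f out))
bond 1 stroke at J1  (C1: C, integral causality)
bond 2 stroke at R1  (J1: bond 1 brought effort, rest push out)

2  (C1, I1 all integral)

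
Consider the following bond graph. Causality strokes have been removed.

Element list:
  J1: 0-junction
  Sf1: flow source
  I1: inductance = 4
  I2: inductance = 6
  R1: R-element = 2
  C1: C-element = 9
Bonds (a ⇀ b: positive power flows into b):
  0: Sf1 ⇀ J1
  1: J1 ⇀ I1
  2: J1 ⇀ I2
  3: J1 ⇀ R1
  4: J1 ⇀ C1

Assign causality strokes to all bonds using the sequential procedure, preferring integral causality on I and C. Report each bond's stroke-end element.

b0 →Sf1
b1 →I1
b2 →I2
b3 →R1
b4 →J1

b0 →Sf1  (Sf1 (Sf) sets flow on bond)
b1 →I1  (I1 integral (f out))
b2 →I2  (I2: I, integral causality)
b4 →J1  (C1 outputs effort q/C1)
b3 →R1  (J1: bond 4 brought effort, rest push out)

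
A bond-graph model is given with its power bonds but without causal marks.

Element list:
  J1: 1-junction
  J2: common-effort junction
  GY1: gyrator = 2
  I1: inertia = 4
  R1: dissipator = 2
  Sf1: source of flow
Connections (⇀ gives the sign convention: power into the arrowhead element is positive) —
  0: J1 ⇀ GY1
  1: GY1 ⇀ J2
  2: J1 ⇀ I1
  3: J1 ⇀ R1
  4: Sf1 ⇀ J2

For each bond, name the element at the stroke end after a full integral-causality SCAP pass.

bond 4 stroke at Sf1  (Sf1: flow source, stroke at near end)
bond 1 stroke at J2  (J2 needs exactly one e-in)
bond 0 stroke at J1  (GY GY1: same side as bond 1)
bond 2 stroke at I1  (prefer integral on I1)
bond 3 stroke at J1  (J1 flow already set via bond 2)

β0 |J1
β1 |J2
β2 |I1
β3 |J1
β4 |Sf1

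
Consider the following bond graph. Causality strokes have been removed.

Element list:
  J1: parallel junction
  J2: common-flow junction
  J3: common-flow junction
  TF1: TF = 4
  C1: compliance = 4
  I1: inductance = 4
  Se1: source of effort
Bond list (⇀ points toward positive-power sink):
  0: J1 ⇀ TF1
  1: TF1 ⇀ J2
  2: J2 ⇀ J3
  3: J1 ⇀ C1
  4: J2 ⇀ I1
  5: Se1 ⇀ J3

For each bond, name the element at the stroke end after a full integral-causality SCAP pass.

#5 stroke at J3  (source Se1 imposes e)
#2 stroke at J2  (J3: last free bond brings flow in)
#3 stroke at J1  (prefer integral on C1)
#0 stroke at TF1  (common-e at J1 fixed by 3)
#1 stroke at J2  (TF1: transformer flips bond 0)
#4 stroke at I1  (only one flow-in slot at J2)

β0 →TF1
β1 →J2
β2 →J2
β3 →J1
β4 →I1
β5 →J3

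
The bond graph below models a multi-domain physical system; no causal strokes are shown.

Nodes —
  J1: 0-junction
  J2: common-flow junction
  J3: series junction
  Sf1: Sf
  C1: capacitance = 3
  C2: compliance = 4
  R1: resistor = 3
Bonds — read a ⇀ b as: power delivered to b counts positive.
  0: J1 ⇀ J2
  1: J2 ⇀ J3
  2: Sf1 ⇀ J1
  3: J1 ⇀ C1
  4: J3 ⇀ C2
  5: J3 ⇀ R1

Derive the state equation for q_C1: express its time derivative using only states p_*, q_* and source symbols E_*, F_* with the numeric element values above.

dq_C1/dt = F_Sf1 - q_C1/9 + q_C2/12

β2 stroke at Sf1  (Sf1 fixes flow; stroke at Sf1)
β3 stroke at J1  (C1 integral (e out))
β0 stroke at J2  (J1 effort already set via bond 3)
β1 stroke at J3  (only one flow-in slot at J2)
β4 stroke at J3  (C2: C, integral causality)
β5 stroke at R1  (J3: last free bond brings flow in)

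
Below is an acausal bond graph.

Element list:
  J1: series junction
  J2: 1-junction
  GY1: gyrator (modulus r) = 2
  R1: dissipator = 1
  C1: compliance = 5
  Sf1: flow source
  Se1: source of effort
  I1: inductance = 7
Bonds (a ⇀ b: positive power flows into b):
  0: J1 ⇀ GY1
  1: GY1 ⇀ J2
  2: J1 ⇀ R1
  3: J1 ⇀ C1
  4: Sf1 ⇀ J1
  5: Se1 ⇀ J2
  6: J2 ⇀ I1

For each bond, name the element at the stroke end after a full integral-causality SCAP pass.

bond 4 stroke at Sf1  (Sf1: flow source, stroke at near end)
bond 5 stroke at J2  (Se1: effort source, stroke at far end)
bond 0 stroke at J1  (1-jn J1 has f-setter on 4)
bond 2 stroke at J1  (common-f at J1 fixed by 4)
bond 3 stroke at J1  (J1: bond 4 brought flow, rest push out)
bond 1 stroke at J2  (through GY1, causality inverts; strokes same side of GY1)
bond 6 stroke at I1  (closing 1-jn rule on J2)

b0 stroke→J1
b1 stroke→J2
b2 stroke→J1
b3 stroke→J1
b4 stroke→Sf1
b5 stroke→J2
b6 stroke→I1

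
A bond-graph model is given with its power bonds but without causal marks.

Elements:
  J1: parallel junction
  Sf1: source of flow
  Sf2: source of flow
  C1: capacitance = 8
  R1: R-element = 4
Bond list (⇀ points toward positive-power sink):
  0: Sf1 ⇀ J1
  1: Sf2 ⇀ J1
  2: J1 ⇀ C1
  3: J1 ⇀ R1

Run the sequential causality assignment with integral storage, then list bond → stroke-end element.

b0 →Sf1  (Sf1: flow source, stroke at near end)
b1 →Sf2  (Sf2 fixes flow; stroke at Sf2)
b2 →J1  (C1: C, integral causality)
b3 →R1  (common-e at J1 fixed by 2)

β0 →Sf1
β1 →Sf2
β2 →J1
β3 →R1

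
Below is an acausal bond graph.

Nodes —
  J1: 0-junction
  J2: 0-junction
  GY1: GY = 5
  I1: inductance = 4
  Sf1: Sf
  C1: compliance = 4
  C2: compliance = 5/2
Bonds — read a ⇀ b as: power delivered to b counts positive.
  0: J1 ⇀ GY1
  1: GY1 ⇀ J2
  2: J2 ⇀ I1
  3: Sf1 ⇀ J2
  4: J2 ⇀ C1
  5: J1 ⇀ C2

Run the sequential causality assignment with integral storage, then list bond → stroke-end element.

#0 →GY1
#1 →GY1
#2 →I1
#3 →Sf1
#4 →J2
#5 →J1

β3 stroke at Sf1  (source Sf1 imposes f)
β2 stroke at I1  (I1 outputs flow p/I1)
β4 stroke at J2  (prefer integral on C1)
β1 stroke at GY1  (J2: bond 4 brought effort, rest push out)
β0 stroke at GY1  (GY1 both-in/both-out from 1)
β5 stroke at J1  (only one effort-in slot at J1)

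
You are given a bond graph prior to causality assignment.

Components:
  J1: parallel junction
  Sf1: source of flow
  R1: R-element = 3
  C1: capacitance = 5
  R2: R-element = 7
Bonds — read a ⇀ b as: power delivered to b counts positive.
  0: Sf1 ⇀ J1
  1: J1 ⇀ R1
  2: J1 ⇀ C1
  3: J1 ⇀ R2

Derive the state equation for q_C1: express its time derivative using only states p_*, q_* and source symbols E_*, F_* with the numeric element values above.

b0 →Sf1  (source Sf1 imposes f)
b2 →J1  (C1: C, integral causality)
b1 →R1  (J1: bond 2 brought effort, rest push out)
b3 →R2  (J1 effort already set via bond 2)

dq_C1/dt = F_Sf1 - 2*q_C1/21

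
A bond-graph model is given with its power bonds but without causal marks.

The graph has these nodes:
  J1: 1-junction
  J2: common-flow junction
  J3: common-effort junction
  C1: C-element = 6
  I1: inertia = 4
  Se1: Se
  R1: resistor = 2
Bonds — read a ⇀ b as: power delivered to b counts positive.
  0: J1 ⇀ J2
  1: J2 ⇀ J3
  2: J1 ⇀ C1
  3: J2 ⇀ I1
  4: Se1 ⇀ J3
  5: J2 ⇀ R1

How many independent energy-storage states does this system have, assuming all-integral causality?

b4 stroke at J3  (source Se1 imposes e)
b1 stroke at J2  (common-e at J3 fixed by 4)
b2 stroke at J1  (C1 outputs effort q/C1)
b0 stroke at J2  (only one flow-in slot at J1)
b3 stroke at I1  (prefer integral on I1)
b5 stroke at J2  (J2: bond 3 brought flow, rest push out)

2  (C1, I1 all integral)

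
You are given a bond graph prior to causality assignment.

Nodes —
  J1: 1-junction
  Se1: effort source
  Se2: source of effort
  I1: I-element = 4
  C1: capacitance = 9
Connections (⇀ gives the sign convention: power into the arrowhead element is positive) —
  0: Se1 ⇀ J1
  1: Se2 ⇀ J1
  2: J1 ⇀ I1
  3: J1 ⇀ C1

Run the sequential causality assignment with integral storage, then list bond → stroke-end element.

β0 →J1  (source Se1 imposes e)
β1 →J1  (Se2 (Se) sets effort on bond)
β2 →I1  (prefer integral on I1)
β3 →J1  (common-f at J1 fixed by 2)

β0 →J1
β1 →J1
β2 →I1
β3 →J1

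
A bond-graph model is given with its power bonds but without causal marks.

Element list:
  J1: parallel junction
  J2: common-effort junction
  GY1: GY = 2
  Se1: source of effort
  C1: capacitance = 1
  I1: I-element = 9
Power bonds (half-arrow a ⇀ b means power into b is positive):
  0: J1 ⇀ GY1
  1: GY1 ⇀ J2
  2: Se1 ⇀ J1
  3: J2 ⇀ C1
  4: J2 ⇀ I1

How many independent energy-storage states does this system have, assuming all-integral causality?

β2 |J1  (Se1 (Se) sets effort on bond)
β0 |GY1  (0-jn J1 has e-setter on 2)
β1 |GY1  (GY GY1: same side as bond 0)
β3 |J2  (prefer integral on C1)
β4 |I1  (0-jn J2 has e-setter on 3)

2  (C1, I1 all integral)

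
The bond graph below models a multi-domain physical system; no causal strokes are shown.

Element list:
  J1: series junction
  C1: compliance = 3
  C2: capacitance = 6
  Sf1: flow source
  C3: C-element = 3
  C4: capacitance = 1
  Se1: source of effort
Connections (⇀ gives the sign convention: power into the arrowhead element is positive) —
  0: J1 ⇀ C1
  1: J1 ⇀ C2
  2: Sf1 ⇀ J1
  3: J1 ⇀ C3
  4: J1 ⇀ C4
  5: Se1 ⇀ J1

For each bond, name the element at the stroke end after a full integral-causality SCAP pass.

#0 |J1
#1 |J1
#2 |Sf1
#3 |J1
#4 |J1
#5 |J1

#2 |Sf1  (source Sf1 imposes f)
#5 |J1  (Se1 (Se) sets effort on bond)
#0 |J1  (J1: bond 2 brought flow, rest push out)
#1 |J1  (common-f at J1 fixed by 2)
#3 |J1  (J1 flow already set via bond 2)
#4 |J1  (common-f at J1 fixed by 2)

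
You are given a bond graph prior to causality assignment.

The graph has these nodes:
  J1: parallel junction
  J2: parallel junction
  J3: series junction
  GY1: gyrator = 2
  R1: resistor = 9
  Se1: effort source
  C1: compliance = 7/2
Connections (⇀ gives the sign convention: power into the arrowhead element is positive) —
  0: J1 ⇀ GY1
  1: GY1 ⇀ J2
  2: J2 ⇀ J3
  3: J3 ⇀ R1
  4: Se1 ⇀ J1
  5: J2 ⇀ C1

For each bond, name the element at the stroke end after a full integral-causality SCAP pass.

bond 0 stroke at GY1
bond 1 stroke at GY1
bond 2 stroke at J3
bond 3 stroke at R1
bond 4 stroke at J1
bond 5 stroke at J2

β4 |J1  (Se1 (Se) sets effort on bond)
β0 |GY1  (0-jn J1 has e-setter on 4)
β1 |GY1  (through GY1, causality inverts; strokes same side of GY1)
β5 |J2  (C1 integral (e out))
β2 |J3  (0-jn J2 has e-setter on 5)
β3 |R1  (only one flow-in slot at J3)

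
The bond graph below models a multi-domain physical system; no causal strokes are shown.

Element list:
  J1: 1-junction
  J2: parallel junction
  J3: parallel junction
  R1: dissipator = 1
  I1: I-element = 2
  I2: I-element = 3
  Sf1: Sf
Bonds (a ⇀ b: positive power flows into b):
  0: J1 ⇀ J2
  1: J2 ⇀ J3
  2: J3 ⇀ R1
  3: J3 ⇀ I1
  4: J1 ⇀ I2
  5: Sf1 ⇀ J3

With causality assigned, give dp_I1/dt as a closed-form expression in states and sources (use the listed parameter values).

dp_I1/dt = F_Sf1 - p_I1/2 + p_I2/3

#5 |Sf1  (Sf1 fixes flow; stroke at Sf1)
#3 |I1  (I1 integral (f out))
#4 |I2  (I2 outputs flow p/I2)
#0 |J1  (J1 flow already set via bond 4)
#1 |J2  (J2: last free bond brings effort in)
#2 |J3  (J3: last free bond brings effort in)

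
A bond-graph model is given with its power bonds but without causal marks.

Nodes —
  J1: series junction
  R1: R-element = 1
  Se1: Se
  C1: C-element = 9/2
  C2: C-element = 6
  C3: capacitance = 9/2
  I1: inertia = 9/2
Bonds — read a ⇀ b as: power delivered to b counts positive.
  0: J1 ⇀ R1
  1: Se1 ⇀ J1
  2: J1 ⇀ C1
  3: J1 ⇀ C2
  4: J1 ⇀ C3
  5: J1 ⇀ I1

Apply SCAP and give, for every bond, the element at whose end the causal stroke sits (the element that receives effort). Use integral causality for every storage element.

#1 stroke at J1  (Se1 (Se) sets effort on bond)
#2 stroke at J1  (C1: C, integral causality)
#3 stroke at J1  (C2 integral (e out))
#4 stroke at J1  (C3 integral (e out))
#5 stroke at I1  (I1 integral (f out))
#0 stroke at J1  (J1: bond 5 brought flow, rest push out)

#0 stroke at J1
#1 stroke at J1
#2 stroke at J1
#3 stroke at J1
#4 stroke at J1
#5 stroke at I1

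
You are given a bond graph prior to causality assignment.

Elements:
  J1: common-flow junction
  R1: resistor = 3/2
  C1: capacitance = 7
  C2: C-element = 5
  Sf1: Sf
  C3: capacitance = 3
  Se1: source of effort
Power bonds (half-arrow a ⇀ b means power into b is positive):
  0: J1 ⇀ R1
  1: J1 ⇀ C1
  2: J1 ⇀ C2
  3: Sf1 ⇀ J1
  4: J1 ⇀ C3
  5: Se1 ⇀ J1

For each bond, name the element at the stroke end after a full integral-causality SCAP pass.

bond 0 stroke at J1
bond 1 stroke at J1
bond 2 stroke at J1
bond 3 stroke at Sf1
bond 4 stroke at J1
bond 5 stroke at J1

bond 3 stroke at Sf1  (Sf1 (Sf) sets flow on bond)
bond 5 stroke at J1  (Se1 (Se) sets effort on bond)
bond 0 stroke at J1  (J1 flow already set via bond 3)
bond 1 stroke at J1  (common-f at J1 fixed by 3)
bond 2 stroke at J1  (common-f at J1 fixed by 3)
bond 4 stroke at J1  (1-jn J1 has f-setter on 3)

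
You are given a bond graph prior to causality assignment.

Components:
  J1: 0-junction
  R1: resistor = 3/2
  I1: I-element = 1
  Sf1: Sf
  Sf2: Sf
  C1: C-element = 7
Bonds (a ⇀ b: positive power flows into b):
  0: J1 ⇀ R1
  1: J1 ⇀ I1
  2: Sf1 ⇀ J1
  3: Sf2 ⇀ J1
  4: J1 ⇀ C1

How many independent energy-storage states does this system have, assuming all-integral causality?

2  (C1, I1 all integral)

b2 →Sf1  (Sf1 (Sf) sets flow on bond)
b3 →Sf2  (Sf2 (Sf) sets flow on bond)
b1 →I1  (I1: I, integral causality)
b4 →J1  (prefer integral on C1)
b0 →R1  (common-e at J1 fixed by 4)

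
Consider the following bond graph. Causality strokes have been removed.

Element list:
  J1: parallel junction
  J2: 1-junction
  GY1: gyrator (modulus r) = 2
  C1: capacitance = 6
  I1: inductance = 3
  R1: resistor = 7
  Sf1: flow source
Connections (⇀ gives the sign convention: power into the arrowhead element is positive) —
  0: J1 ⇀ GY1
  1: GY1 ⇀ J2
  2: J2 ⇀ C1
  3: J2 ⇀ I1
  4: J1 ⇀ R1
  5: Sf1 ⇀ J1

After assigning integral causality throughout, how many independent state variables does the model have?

#5 →Sf1  (Sf1 fixes flow; stroke at Sf1)
#2 →J2  (C1: C, integral causality)
#3 →I1  (I1 outputs flow p/I1)
#1 →J2  (J2 flow already set via bond 3)
#0 →J1  (GY GY1: same side as bond 1)
#4 →R1  (0-jn J1 has e-setter on 0)

2  (C1, I1 all integral)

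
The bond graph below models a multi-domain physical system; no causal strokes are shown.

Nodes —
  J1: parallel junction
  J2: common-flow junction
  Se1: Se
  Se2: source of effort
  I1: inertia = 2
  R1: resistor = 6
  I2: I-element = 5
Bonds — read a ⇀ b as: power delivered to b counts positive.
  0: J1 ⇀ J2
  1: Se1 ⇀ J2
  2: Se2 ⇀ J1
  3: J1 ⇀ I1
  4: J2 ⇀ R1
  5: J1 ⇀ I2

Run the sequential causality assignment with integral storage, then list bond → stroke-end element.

β0 stroke at J2
β1 stroke at J2
β2 stroke at J1
β3 stroke at I1
β4 stroke at R1
β5 stroke at I2

b1 →J2  (Se1: effort source, stroke at far end)
b2 →J1  (source Se2 imposes e)
b0 →J2  (common-e at J1 fixed by 2)
b3 →I1  (J1 effort already set via bond 2)
b5 →I2  (common-e at J1 fixed by 2)
b4 →R1  (J2 needs exactly one f-in)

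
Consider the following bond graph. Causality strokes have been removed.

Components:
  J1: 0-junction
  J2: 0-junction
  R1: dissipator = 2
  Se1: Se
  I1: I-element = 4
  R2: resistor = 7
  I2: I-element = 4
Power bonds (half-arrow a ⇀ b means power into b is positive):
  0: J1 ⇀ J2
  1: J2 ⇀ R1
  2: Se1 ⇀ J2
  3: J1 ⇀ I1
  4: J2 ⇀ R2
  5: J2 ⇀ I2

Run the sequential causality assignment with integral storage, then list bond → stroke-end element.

β0 stroke→J1
β1 stroke→R1
β2 stroke→J2
β3 stroke→I1
β4 stroke→R2
β5 stroke→I2

#2 →J2  (Se1 fixes effort; stroke away)
#0 →J1  (0-jn J2 has e-setter on 2)
#1 →R1  (J2: bond 2 brought effort, rest push out)
#4 →R2  (0-jn J2 has e-setter on 2)
#5 →I2  (0-jn J2 has e-setter on 2)
#3 →I1  (0-jn J1 has e-setter on 0)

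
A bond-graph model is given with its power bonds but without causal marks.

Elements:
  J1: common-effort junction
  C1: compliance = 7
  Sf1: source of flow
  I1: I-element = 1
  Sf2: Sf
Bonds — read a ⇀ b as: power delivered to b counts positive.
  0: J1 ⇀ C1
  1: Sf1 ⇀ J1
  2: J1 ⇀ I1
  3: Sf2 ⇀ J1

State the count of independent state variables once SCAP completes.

2  (C1, I1 all integral)

#1 stroke at Sf1  (source Sf1 imposes f)
#3 stroke at Sf2  (source Sf2 imposes f)
#0 stroke at J1  (prefer integral on C1)
#2 stroke at I1  (J1: bond 0 brought effort, rest push out)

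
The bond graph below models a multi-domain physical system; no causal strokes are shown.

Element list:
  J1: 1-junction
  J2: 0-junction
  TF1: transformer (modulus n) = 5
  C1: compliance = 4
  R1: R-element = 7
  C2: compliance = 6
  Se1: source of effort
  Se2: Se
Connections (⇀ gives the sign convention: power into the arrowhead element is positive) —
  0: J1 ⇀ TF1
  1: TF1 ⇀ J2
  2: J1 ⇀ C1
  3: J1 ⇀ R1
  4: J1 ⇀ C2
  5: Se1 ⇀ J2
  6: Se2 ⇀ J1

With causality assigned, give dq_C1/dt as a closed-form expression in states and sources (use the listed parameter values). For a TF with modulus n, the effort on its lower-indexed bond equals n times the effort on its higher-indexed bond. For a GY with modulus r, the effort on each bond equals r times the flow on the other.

dq_C1/dt = -5*E_Se1/7 + E_Se2/7 - q_C1/28 - q_C2/42

b5 stroke→J2  (Se1: effort source, stroke at far end)
b6 stroke→J1  (Se2 fixes effort; stroke away)
b1 stroke→TF1  (J2 effort already set via bond 5)
b0 stroke→J1  (TF TF1: opposite of bond 1)
b2 stroke→J1  (prefer integral on C1)
b4 stroke→J1  (C2 integral (e out))
b3 stroke→R1  (J1 needs exactly one f-in)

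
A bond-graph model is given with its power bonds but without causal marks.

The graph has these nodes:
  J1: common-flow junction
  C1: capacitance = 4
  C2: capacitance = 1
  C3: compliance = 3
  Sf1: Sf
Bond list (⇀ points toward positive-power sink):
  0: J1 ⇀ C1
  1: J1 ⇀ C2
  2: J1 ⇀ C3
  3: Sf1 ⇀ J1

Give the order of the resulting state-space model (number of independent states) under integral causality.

#3 |Sf1  (Sf1: flow source, stroke at near end)
#0 |J1  (common-f at J1 fixed by 3)
#1 |J1  (common-f at J1 fixed by 3)
#2 |J1  (J1: bond 3 brought flow, rest push out)

3  (C1, C2, C3 all integral)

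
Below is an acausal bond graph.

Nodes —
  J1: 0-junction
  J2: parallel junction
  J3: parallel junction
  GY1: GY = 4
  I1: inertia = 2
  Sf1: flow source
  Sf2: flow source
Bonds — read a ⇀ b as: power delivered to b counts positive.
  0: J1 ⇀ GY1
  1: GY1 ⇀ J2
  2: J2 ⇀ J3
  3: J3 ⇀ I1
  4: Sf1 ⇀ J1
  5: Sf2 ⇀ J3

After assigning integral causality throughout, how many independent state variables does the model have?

1  (I1 all integral)

bond 4 stroke at Sf1  (Sf1 (Sf) sets flow on bond)
bond 5 stroke at Sf2  (Sf2 fixes flow; stroke at Sf2)
bond 0 stroke at J1  (J1: last free bond brings effort in)
bond 1 stroke at J2  (GY1 both-in/both-out from 0)
bond 2 stroke at J3  (J2: bond 1 brought effort, rest push out)
bond 3 stroke at I1  (J3: bond 2 brought effort, rest push out)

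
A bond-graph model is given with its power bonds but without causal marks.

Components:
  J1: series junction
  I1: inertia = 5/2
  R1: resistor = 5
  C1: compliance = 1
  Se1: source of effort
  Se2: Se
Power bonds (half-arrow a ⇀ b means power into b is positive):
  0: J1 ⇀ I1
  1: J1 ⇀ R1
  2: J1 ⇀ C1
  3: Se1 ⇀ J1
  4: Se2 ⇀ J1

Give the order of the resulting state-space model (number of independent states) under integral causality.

bond 3 stroke at J1  (source Se1 imposes e)
bond 4 stroke at J1  (Se2 fixes effort; stroke away)
bond 0 stroke at I1  (I1 outputs flow p/I1)
bond 1 stroke at J1  (J1: bond 0 brought flow, rest push out)
bond 2 stroke at J1  (1-jn J1 has f-setter on 0)

2  (C1, I1 all integral)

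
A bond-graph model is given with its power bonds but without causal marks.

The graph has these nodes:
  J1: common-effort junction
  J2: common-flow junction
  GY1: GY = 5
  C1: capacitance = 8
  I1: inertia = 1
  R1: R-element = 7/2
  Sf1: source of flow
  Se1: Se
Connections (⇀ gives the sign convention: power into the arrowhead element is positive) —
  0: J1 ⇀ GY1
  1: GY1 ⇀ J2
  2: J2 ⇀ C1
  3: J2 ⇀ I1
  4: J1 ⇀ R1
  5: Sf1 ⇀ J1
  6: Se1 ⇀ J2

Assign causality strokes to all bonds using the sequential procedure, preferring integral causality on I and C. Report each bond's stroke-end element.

bond 0 stroke at J1
bond 1 stroke at J2
bond 2 stroke at J2
bond 3 stroke at I1
bond 4 stroke at R1
bond 5 stroke at Sf1
bond 6 stroke at J2

b5 →Sf1  (Sf1: flow source, stroke at near end)
b6 →J2  (Se1 (Se) sets effort on bond)
b2 →J2  (C1 integral (e out))
b3 →I1  (I1 outputs flow p/I1)
b1 →J2  (J2: bond 3 brought flow, rest push out)
b0 →J1  (GY GY1: same side as bond 1)
b4 →R1  (0-jn J1 has e-setter on 0)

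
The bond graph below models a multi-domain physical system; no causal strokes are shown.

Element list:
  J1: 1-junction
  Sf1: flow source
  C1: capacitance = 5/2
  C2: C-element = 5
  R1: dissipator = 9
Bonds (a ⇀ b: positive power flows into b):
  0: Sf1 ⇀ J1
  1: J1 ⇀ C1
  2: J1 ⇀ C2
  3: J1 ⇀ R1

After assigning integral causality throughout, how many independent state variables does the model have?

#0 stroke→Sf1  (Sf1 fixes flow; stroke at Sf1)
#1 stroke→J1  (J1 flow already set via bond 0)
#2 stroke→J1  (J1 flow already set via bond 0)
#3 stroke→J1  (J1 flow already set via bond 0)

2  (C1, C2 all integral)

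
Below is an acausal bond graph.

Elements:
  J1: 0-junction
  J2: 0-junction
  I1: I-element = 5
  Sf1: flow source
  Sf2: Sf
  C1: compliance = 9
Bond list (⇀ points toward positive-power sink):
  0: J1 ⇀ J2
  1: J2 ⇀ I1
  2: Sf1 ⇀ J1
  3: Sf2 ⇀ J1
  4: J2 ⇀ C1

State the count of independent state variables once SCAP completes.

#2 |Sf1  (Sf1 (Sf) sets flow on bond)
#3 |Sf2  (Sf2 (Sf) sets flow on bond)
#0 |J1  (J1: last free bond brings effort in)
#1 |I1  (I1 outputs flow p/I1)
#4 |J2  (J2 needs exactly one e-in)

2  (C1, I1 all integral)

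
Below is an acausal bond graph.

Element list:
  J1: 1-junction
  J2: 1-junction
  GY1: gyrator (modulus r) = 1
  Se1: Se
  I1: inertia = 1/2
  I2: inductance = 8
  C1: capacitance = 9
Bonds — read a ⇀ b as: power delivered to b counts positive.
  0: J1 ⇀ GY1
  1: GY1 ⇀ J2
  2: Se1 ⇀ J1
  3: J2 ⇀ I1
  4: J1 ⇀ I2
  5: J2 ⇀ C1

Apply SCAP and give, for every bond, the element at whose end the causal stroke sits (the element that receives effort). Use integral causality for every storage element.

#2 |J1  (source Se1 imposes e)
#3 |I1  (I1 integral (f out))
#1 |J2  (J2: bond 3 brought flow, rest push out)
#5 |J2  (1-jn J2 has f-setter on 3)
#0 |J1  (GY1 both-in/both-out from 1)
#4 |I2  (only one flow-in slot at J1)

b0 stroke→J1
b1 stroke→J2
b2 stroke→J1
b3 stroke→I1
b4 stroke→I2
b5 stroke→J2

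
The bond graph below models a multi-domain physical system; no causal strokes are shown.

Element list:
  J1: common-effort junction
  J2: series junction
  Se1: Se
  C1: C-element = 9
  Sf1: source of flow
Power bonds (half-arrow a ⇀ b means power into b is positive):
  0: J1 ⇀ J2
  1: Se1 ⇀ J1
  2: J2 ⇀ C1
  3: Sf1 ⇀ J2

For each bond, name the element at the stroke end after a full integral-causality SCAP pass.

bond 1 stroke at J1  (Se1 (Se) sets effort on bond)
bond 3 stroke at Sf1  (Sf1: flow source, stroke at near end)
bond 0 stroke at J2  (common-e at J1 fixed by 1)
bond 2 stroke at J2  (1-jn J2 has f-setter on 3)

bond 0 |J2
bond 1 |J1
bond 2 |J2
bond 3 |Sf1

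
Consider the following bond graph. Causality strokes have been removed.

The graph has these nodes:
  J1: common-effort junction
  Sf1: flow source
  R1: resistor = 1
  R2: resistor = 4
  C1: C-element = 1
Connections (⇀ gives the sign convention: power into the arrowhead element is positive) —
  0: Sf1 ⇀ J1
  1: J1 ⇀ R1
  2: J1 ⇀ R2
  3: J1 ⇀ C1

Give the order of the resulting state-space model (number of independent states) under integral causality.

1  (C1 all integral)

bond 0 stroke→Sf1  (Sf1 fixes flow; stroke at Sf1)
bond 3 stroke→J1  (prefer integral on C1)
bond 1 stroke→R1  (J1: bond 3 brought effort, rest push out)
bond 2 stroke→R2  (common-e at J1 fixed by 3)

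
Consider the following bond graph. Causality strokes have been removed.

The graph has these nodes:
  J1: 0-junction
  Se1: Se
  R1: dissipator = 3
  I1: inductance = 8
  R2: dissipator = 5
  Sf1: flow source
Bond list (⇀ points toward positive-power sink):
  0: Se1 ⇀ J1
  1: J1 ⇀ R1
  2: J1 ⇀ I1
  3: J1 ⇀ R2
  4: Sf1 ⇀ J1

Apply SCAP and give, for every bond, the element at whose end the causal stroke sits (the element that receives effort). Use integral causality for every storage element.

b0 →J1  (Se1: effort source, stroke at far end)
b4 →Sf1  (source Sf1 imposes f)
b1 →R1  (0-jn J1 has e-setter on 0)
b2 →I1  (J1: bond 0 brought effort, rest push out)
b3 →R2  (J1 effort already set via bond 0)

β0 stroke→J1
β1 stroke→R1
β2 stroke→I1
β3 stroke→R2
β4 stroke→Sf1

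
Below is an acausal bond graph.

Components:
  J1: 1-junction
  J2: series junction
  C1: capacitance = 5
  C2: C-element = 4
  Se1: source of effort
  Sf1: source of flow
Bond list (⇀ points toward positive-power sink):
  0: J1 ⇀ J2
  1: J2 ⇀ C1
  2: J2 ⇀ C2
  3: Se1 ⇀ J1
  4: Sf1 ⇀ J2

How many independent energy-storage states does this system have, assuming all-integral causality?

bond 3 stroke→J1  (source Se1 imposes e)
bond 4 stroke→Sf1  (Sf1: flow source, stroke at near end)
bond 0 stroke→J2  (only one flow-in slot at J1)
bond 1 stroke→J2  (common-f at J2 fixed by 4)
bond 2 stroke→J2  (J2: bond 4 brought flow, rest push out)

2  (C1, C2 all integral)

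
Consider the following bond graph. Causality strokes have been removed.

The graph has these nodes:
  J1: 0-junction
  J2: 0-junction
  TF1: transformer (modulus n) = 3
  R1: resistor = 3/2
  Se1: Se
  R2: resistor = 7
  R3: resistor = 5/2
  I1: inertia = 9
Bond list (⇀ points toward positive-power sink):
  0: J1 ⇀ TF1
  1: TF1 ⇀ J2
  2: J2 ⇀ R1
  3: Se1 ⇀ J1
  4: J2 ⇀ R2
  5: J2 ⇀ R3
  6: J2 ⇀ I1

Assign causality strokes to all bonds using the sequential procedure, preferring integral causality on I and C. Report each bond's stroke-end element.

β3 →J1  (Se1: effort source, stroke at far end)
β0 →TF1  (J1 effort already set via bond 3)
β1 →J2  (through TF1, causality passes straight; one stroke at TF1)
β2 →R1  (J2 effort already set via bond 1)
β4 →R2  (J2 effort already set via bond 1)
β5 →R3  (common-e at J2 fixed by 1)
β6 →I1  (common-e at J2 fixed by 1)

β0 stroke at TF1
β1 stroke at J2
β2 stroke at R1
β3 stroke at J1
β4 stroke at R2
β5 stroke at R3
β6 stroke at I1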